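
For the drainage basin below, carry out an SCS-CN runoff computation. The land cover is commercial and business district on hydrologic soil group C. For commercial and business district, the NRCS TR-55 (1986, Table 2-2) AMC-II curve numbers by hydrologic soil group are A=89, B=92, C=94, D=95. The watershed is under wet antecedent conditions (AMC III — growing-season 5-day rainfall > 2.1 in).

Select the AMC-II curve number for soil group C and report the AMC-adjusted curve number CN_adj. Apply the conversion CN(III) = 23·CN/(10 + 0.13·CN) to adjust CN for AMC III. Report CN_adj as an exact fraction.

CN_adj = 108100/1111 ≈ 97.300

NRCS table: commercial and business district, soil group C → CN(II) = 94
CN(III) from CN(II)=94: (23·94)/(10 + 0.13·94) = 108100/1111 ≈ 97.300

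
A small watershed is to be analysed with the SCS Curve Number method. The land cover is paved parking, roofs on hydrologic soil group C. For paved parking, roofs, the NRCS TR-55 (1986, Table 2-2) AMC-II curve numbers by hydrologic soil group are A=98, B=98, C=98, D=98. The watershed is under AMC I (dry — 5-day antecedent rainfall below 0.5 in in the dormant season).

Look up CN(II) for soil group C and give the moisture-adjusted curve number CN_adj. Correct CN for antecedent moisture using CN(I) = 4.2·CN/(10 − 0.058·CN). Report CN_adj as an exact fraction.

NRCS table: paved parking, roofs, soil group C → CN(II) = 98
Dry (AMC I): CN(I) = 4.2·98/(10 − 0.058·98) = (2058/5)/(1079/250) = 102900/1079 ≈ 95.366

CN_adj = 102900/1079 ≈ 95.366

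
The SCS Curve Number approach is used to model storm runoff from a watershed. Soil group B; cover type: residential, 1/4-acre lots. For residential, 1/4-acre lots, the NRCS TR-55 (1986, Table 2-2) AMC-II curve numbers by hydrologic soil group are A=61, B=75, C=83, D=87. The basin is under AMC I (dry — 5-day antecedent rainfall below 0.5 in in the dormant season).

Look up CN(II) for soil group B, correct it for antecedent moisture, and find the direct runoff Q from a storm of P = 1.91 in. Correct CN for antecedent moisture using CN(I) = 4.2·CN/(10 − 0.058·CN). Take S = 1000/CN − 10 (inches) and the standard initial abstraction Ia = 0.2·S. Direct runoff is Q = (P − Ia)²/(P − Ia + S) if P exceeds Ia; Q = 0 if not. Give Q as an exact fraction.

Q = 4133089/327807900 in ≈ 0.013 in

NRCS table: residential, 1/4-acre lots, soil group B → CN(II) = 75
CN(I) from CN(II)=75: (4.2·75)/(10 − 0.058·75) = 6300/113 ≈ 55.752
Max retention: S = 1000/(6300/113) − 10 = 500/63 in (≈ 7.937 in)
Initial abstraction Ia = S/5 = (500/63)/5 = 100/63 ≈ 1.587 in
P − Ia = 1.910 − 1.587 = 2033/6300 ≈ 0.323 in (> 0, runoff occurs)
Runoff Q = (P−Ia)²/(P−Ia+S) = (0.323)²/(0.323+7.937) = 4133089/327807900 ≈ 0.013 in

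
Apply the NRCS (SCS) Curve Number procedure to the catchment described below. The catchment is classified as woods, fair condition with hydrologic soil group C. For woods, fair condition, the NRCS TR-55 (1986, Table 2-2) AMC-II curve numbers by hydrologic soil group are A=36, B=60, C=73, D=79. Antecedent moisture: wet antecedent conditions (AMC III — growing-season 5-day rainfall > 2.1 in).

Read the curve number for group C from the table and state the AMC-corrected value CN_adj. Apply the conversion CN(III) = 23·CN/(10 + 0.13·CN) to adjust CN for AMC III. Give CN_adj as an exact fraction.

NRCS table: woods, fair condition, soil group C → CN(II) = 73
Wet (AMC III): CN(III) = 23·73/(10 + 0.13·73) = 1679/(1949/100) = 167900/1949 ≈ 86.147

CN_adj = 167900/1949 ≈ 86.147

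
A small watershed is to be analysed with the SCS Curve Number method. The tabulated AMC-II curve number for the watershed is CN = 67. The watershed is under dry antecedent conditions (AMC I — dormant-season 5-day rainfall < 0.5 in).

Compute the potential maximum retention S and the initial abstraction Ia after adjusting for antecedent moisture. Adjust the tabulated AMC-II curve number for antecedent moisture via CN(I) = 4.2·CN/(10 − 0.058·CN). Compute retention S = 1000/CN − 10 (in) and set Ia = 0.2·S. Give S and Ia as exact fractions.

S = 5500/469 in ≈ 11.727 in; Ia = 1100/469 in ≈ 2.345 in

Dry (AMC I): CN(I) = 4.2·67/(10 − 0.058·67) = (1407/5)/(3057/500) = 46900/1019 ≈ 46.026
Retention S: 1000/CN − 10 with CN=46.026 → S = 5500/469 ≈ 11.727 in
Ia = 0.2·(5500/469) = 1100/469 in ≈ 2.345 in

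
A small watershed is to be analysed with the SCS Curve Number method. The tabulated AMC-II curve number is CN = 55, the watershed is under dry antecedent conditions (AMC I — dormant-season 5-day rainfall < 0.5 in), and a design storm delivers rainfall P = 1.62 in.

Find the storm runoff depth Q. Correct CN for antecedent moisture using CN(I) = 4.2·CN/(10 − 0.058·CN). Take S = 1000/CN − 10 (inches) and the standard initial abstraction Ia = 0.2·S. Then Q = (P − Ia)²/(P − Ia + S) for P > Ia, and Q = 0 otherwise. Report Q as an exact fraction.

Q = 0 in ≈ 0.000 in

Adjust CN=55 to AMC I: 4.2·55/(10 − 0.058·55) → 231 ÷ (681/100) = 7700/227 ≈ 33.921
Retention S: 1000/CN − 10 with CN=33.921 → S = 1500/77 ≈ 19.481 in
Ia = 0.2S: 0.2·19.481 = 3.896 in (exactly 300/77)
P = 1.620 ≤ Ia = 3.896 in: entire storm abstracted, Q = 0.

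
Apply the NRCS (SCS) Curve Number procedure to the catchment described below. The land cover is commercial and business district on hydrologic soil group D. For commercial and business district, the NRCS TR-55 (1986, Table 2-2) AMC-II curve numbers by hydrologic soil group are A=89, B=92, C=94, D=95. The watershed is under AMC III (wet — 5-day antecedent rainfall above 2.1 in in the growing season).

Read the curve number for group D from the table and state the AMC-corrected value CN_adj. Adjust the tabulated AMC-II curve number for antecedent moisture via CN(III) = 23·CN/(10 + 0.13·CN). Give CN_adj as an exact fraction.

NRCS table: commercial and business district, soil group D → CN(II) = 95
Wet (AMC III): CN(III) = 23·95/(10 + 0.13·95) = 2185/(447/20) = 43700/447 ≈ 97.763

CN_adj = 43700/447 ≈ 97.763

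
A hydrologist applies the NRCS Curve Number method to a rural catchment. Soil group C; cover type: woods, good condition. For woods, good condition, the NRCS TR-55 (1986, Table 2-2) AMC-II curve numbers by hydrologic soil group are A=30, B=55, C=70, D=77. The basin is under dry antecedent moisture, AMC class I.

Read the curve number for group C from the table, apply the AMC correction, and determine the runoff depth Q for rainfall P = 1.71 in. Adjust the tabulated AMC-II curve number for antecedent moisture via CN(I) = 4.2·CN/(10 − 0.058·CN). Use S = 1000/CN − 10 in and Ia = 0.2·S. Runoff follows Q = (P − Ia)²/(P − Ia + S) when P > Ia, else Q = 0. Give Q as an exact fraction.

Q = 0 in ≈ 0.000 in

NRCS table: woods, good condition, soil group C → CN(II) = 70
Adjust CN=70 to AMC I: 4.2·70/(10 − 0.058·70) → 294 ÷ (297/50) = 4900/99 ≈ 49.495
Retention S: 1000/CN − 10 with CN=49.495 → S = 500/49 ≈ 10.204 in
Ia = 0.2·(500/49) = 100/49 in ≈ 2.041 in
P = 1.710 ≤ Ia = 2.041 in: entire storm abstracted, Q = 0.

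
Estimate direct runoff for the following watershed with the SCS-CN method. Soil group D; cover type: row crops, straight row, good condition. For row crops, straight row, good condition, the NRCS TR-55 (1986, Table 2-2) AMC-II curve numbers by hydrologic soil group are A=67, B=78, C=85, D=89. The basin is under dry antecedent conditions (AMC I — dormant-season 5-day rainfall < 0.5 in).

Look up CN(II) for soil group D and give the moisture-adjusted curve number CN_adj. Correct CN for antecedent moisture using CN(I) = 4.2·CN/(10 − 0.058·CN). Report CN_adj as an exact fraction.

NRCS table: row crops, straight row, good condition, soil group D → CN(II) = 89
CN(I) from CN(II)=89: (4.2·89)/(10 − 0.058·89) = 186900/2419 ≈ 77.263

CN_adj = 186900/2419 ≈ 77.263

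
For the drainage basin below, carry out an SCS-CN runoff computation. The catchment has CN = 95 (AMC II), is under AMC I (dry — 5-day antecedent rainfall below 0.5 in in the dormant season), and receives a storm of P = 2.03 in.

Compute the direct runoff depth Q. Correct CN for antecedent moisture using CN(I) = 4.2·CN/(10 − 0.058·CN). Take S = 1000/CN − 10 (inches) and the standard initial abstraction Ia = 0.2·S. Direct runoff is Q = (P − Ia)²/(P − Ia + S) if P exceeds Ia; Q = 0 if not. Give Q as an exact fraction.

Dry (AMC I): CN(I) = 4.2·95/(10 − 0.058·95) = 399/(449/100) = 39900/449 ≈ 88.864
S = 1000/(39900/449) − 10 = 500/399 in ≈ 1.253 in
Ia = 0.2·(500/399) = 100/399 in ≈ 0.251 in
Excess rainfall: 2.030 − 0.251 = 1.779 in; P > Ia so Q > 0
Q: (70997/39900)² ÷ (120997/39900) = 5040574009/4827780300 in (≈ 1.044 in)

Q = 5040574009/4827780300 in ≈ 1.044 in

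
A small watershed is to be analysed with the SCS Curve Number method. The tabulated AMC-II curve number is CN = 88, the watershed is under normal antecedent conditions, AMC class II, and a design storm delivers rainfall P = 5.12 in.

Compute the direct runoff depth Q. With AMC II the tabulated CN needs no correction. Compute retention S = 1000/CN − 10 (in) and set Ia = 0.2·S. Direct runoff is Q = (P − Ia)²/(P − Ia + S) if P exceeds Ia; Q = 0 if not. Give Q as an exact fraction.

Average conditions: CN = 88 (no AMC adjustment).
Retention S: 1000/CN − 10 with CN=88.000 → S = 15/11 ≈ 1.364 in
Initial abstraction Ia = S/5 = (15/11)/5 = 3/11 ≈ 0.273 in
Since P=5.120 > Ia=0.273: effective rainfall P−Ia = 1333/275 in
Q: (1333/275)² ÷ (1708/275) = 1776889/469700 in (≈ 3.783 in)

Q = 1776889/469700 in ≈ 3.783 in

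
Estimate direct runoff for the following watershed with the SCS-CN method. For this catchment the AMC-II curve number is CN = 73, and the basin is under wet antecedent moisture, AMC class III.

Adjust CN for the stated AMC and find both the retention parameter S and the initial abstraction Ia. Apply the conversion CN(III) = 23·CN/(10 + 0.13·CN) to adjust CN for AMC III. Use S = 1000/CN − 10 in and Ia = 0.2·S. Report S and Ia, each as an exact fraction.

S = 2700/1679 in ≈ 1.608 in; Ia = 540/1679 in ≈ 0.322 in

Adjust CN=73 to AMC III: 23·73/(10 + 0.13·73) → 1679 ÷ (1949/100) = 167900/1949 ≈ 86.147
S = 1000/(167900/1949) − 10 = 2700/1679 in ≈ 1.608 in
Initial abstraction Ia = S/5 = (2700/1679)/5 = 540/1679 ≈ 0.322 in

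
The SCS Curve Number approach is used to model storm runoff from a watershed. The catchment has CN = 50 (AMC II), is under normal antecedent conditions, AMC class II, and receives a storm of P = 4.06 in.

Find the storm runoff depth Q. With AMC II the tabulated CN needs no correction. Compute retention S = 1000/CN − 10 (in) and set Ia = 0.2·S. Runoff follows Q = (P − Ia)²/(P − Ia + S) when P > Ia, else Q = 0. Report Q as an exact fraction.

CN(II) = 50; AMC II needs no correction.
Max retention: S = 1000/50 − 10 = 10 in (≈ 10.000 in)
Initial abstraction Ia = S/5 = 10/5 = 2 ≈ 2.000 in
Excess rainfall: 4.060 − 2.000 = 2.060 in; P > Ia so Q > 0
Runoff Q = (P−Ia)²/(P−Ia+S) = (2.060)²/(2.060+10.000) = 10609/30150 ≈ 0.352 in

Q = 10609/30150 in ≈ 0.352 in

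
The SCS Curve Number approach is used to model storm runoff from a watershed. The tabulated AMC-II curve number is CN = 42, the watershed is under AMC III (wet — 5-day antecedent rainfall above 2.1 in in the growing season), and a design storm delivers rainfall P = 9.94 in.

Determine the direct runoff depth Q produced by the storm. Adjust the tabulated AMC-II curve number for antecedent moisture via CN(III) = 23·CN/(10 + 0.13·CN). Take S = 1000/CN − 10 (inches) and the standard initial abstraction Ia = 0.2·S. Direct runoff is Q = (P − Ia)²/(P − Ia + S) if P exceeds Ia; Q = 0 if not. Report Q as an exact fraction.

Q = 44542524601/8598631650 in ≈ 5.180 in

CN(III) from CN(II)=42: (23·42)/(10 + 0.13·42) = 48300/773 ≈ 62.484
Max retention: S = 1000/(48300/773) − 10 = 2900/483 in (≈ 6.004 in)
Initial abstraction Ia = S/5 = (2900/483)/5 = 580/483 ≈ 1.201 in
Since P=9.940 > Ia=1.201: effective rainfall P−Ia = 211051/24150 in
Runoff Q = (P−Ia)²/(P−Ia+S) = (8.739)²/(8.739+6.004) = 44542524601/8598631650 ≈ 5.180 in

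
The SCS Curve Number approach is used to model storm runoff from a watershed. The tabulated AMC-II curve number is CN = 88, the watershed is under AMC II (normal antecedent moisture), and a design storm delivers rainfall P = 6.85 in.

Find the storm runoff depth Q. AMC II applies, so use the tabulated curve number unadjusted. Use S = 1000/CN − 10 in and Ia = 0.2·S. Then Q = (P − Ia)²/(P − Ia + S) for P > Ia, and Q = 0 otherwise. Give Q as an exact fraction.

Q = 2093809/384340 in ≈ 5.448 in

Average conditions: CN = 88 (no AMC adjustment).
Max retention: S = 1000/88 − 10 = 15/11 in (≈ 1.364 in)
Ia = 0.2S: 0.2·1.364 = 0.273 in (exactly 3/11)
Since P=6.850 > Ia=0.273: effective rainfall P−Ia = 1447/220 in
Q = (1447/220)²/((1447/220) + 15/11) = (2093809/48400)/(1747/220) = 2093809/384340 in ≈ 5.448 in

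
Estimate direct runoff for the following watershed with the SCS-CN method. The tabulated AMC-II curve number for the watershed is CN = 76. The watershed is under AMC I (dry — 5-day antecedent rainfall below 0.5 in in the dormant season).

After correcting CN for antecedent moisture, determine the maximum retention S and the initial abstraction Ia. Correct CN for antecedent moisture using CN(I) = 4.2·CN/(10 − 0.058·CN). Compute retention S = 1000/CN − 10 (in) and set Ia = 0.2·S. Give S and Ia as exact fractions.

Adjust CN=76 to AMC I: 4.2·76/(10 − 0.058·76) → (1596/5) ÷ (699/125) = 13300/233 ≈ 57.082
Retention S: 1000/CN − 10 with CN=57.082 → S = 1000/133 ≈ 7.519 in
Initial abstraction Ia = S/5 = (1000/133)/5 = 200/133 ≈ 1.504 in

S = 1000/133 in ≈ 7.519 in; Ia = 200/133 in ≈ 1.504 in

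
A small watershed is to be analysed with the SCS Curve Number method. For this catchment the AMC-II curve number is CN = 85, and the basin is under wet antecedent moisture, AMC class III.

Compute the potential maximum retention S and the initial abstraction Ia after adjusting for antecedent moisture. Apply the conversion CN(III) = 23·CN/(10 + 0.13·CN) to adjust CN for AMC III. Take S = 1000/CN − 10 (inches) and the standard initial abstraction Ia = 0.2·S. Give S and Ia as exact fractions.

Adjust CN=85 to AMC III: 23·85/(10 + 0.13·85) → 1955 ÷ (421/20) = 39100/421 ≈ 92.874
S = 1000/(39100/421) − 10 = 300/391 in ≈ 0.767 in
Initial abstraction Ia = S/5 = (300/391)/5 = 60/391 ≈ 0.153 in

S = 300/391 in ≈ 0.767 in; Ia = 60/391 in ≈ 0.153 in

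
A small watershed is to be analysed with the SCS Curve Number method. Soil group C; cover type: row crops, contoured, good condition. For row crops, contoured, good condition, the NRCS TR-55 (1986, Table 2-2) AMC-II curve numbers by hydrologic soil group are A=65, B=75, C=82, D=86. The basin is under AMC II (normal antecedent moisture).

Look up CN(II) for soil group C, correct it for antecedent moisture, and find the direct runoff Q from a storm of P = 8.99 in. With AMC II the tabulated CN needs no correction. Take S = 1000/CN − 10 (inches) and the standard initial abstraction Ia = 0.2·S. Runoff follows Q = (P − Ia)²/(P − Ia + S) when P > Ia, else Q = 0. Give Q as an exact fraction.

Q = 1229133481/180641900 in ≈ 6.804 in

NRCS table: row crops, contoured, good condition, soil group C → CN(II) = 82
AMC II — tabulated CN = 82 applies directly.
Retention S: 1000/CN − 10 with CN=82.000 → S = 90/41 ≈ 2.195 in
Ia = 0.2·(90/41) = 18/41 in ≈ 0.439 in
P − Ia = 8.990 − 0.439 = 35059/4100 ≈ 8.551 in (> 0, runoff occurs)
Q = (35059/4100)²/((35059/4100) + 90/41) = (1229133481/16810000)/(44059/4100) = 1229133481/180641900 in ≈ 6.804 in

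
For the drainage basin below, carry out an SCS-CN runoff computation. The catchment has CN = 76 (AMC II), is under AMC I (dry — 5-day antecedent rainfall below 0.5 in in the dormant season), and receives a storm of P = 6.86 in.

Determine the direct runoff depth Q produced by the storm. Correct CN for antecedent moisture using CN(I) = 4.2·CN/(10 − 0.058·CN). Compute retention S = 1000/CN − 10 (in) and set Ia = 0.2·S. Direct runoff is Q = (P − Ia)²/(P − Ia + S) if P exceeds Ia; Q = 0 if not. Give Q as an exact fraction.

Q = 1268713161/569366350 in ≈ 2.228 in

Dry (AMC I): CN(I) = 4.2·76/(10 − 0.058·76) = (1596/5)/(699/125) = 13300/233 ≈ 57.082
S = 1000/(13300/233) − 10 = 1000/133 in ≈ 7.519 in
Ia = 0.2·(1000/133) = 200/133 in ≈ 1.504 in
Excess rainfall: 6.860 − 1.504 = 5.356 in; P > Ia so Q > 0
Runoff Q = (P−Ia)²/(P−Ia+S) = (5.356)²/(5.356+7.519) = 1268713161/569366350 ≈ 2.228 in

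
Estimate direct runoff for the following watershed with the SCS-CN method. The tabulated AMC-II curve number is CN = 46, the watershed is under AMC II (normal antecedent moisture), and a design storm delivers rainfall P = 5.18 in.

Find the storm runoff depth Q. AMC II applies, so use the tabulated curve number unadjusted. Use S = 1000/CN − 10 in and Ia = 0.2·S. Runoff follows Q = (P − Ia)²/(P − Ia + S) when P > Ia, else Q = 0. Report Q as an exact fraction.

Q = 10608049/19270550 in ≈ 0.550 in

CN(II) = 46; AMC II needs no correction.
Max retention: S = 1000/46 − 10 = 270/23 in (≈ 11.739 in)
Ia = 0.2·(270/23) = 54/23 in ≈ 2.348 in
Since P=5.180 > Ia=2.348: effective rainfall P−Ia = 3257/1150 in
Q: (3257/1150)² ÷ (16757/1150) = 10608049/19270550 in (≈ 0.550 in)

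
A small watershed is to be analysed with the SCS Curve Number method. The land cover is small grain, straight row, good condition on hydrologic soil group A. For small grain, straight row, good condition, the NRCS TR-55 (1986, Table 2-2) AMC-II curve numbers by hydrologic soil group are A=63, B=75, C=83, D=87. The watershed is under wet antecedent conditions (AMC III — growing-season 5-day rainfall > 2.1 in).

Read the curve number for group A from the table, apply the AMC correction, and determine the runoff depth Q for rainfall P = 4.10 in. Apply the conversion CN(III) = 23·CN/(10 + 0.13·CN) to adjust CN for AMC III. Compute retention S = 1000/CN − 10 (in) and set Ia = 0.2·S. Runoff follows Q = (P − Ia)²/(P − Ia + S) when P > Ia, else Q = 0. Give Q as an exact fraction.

Q = 2704936081/1289740410 in ≈ 2.097 in

NRCS table: small grain, straight row, good condition, soil group A → CN(II) = 63
CN(III) from CN(II)=63: (23·63)/(10 + 0.13·63) = 144900/1819 ≈ 79.659
Retention S: 1000/CN − 10 with CN=79.659 → S = 3700/1449 ≈ 2.553 in
Initial abstraction Ia = S/5 = (3700/1449)/5 = 740/1449 ≈ 0.511 in
Since P=4.100 > Ia=0.511: effective rainfall P−Ia = 52009/14490 in
Q: (52009/14490)² ÷ (89009/14490) = 2704936081/1289740410 in (≈ 2.097 in)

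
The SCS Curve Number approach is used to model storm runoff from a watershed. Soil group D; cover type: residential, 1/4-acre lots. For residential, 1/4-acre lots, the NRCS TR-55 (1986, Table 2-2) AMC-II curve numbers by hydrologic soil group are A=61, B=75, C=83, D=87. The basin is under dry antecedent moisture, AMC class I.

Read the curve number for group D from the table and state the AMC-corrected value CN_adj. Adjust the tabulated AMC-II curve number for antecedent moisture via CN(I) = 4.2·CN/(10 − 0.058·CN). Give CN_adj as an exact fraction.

CN_adj = 182700/2477 ≈ 73.759

NRCS table: residential, 1/4-acre lots, soil group D → CN(II) = 87
Adjust CN=87 to AMC I: 4.2·87/(10 − 0.058·87) → (1827/5) ÷ (2477/500) = 182700/2477 ≈ 73.759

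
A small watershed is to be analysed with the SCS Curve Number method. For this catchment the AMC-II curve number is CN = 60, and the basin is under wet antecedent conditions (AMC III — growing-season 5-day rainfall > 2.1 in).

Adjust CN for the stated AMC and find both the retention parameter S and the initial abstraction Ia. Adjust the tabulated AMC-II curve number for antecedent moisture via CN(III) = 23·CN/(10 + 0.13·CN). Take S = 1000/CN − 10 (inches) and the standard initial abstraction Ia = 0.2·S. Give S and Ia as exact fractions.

Wet (AMC III): CN(III) = 23·60/(10 + 0.13·60) = 1380/(89/5) = 6900/89 ≈ 77.528
Retention S: 1000/CN − 10 with CN=77.528 → S = 200/69 ≈ 2.899 in
Ia = 0.2·(200/69) = 40/69 in ≈ 0.580 in

S = 200/69 in ≈ 2.899 in; Ia = 40/69 in ≈ 0.580 in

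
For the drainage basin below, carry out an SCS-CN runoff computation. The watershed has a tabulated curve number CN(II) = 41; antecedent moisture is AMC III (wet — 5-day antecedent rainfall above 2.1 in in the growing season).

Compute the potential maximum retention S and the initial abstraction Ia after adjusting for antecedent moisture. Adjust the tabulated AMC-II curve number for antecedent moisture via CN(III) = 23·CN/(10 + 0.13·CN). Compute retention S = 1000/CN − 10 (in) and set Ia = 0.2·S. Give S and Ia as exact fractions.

Wet (AMC III): CN(III) = 23·41/(10 + 0.13·41) = 943/(1533/100) = 94300/1533 ≈ 61.513
S = 1000/(94300/1533) − 10 = 5900/943 in ≈ 6.257 in
Ia = 0.2S: 0.2·6.257 = 1.251 in (exactly 1180/943)

S = 5900/943 in ≈ 6.257 in; Ia = 1180/943 in ≈ 1.251 in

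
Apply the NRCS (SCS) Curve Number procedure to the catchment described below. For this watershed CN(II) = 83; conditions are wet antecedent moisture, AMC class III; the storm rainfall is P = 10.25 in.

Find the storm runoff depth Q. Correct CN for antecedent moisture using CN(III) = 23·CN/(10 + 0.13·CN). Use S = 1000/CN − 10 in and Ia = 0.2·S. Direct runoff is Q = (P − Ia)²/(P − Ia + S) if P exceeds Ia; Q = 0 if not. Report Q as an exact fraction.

Adjust CN=83 to AMC III: 23·83/(10 + 0.13·83) → 1909 ÷ (2079/100) = 190900/2079 ≈ 91.823
Max retention: S = 1000/(190900/2079) − 10 = 1700/1909 in (≈ 0.891 in)
Initial abstraction Ia = S/5 = (1700/1909)/5 = 340/1909 ≈ 0.178 in
Since P=10.250 > Ia=0.178: effective rainfall P−Ia = 76909/7636 in
Q = (76909/7636)²/((76909/7636) + 1700/1909) = (5914994281/58308496)/(83709/7636) = 5914994281/639201924 in ≈ 9.254 in

Q = 5914994281/639201924 in ≈ 9.254 in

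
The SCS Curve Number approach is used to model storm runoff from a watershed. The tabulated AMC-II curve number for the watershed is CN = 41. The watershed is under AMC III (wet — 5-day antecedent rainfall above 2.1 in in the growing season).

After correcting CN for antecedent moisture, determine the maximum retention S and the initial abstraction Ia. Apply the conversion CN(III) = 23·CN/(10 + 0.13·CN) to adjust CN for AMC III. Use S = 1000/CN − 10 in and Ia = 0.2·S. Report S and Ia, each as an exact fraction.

Adjust CN=41 to AMC III: 23·41/(10 + 0.13·41) → 943 ÷ (1533/100) = 94300/1533 ≈ 61.513
Max retention: S = 1000/(94300/1533) − 10 = 5900/943 in (≈ 6.257 in)
Initial abstraction Ia = S/5 = (5900/943)/5 = 1180/943 ≈ 1.251 in

S = 5900/943 in ≈ 6.257 in; Ia = 1180/943 in ≈ 1.251 in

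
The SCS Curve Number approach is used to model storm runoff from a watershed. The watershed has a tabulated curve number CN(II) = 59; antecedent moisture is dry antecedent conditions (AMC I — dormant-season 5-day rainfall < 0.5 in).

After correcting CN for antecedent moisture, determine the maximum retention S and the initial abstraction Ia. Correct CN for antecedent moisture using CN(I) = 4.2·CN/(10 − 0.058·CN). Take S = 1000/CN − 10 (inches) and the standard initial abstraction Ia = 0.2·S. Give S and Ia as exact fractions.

Dry (AMC I): CN(I) = 4.2·59/(10 − 0.058·59) = (1239/5)/(3289/500) = 123900/3289 ≈ 37.671
S = 1000/(123900/3289) − 10 = 20500/1239 in ≈ 16.546 in
Initial abstraction Ia = S/5 = (20500/1239)/5 = 4100/1239 ≈ 3.309 in

S = 20500/1239 in ≈ 16.546 in; Ia = 4100/1239 in ≈ 3.309 in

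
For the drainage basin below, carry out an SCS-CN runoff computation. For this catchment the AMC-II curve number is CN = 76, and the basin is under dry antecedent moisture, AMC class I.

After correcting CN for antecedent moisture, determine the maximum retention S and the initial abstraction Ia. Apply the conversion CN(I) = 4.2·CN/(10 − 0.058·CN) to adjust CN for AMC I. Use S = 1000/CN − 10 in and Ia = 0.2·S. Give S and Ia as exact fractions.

Dry (AMC I): CN(I) = 4.2·76/(10 − 0.058·76) = (1596/5)/(699/125) = 13300/233 ≈ 57.082
S = 1000/(13300/233) − 10 = 1000/133 in ≈ 7.519 in
Ia = 0.2S: 0.2·7.519 = 1.504 in (exactly 200/133)

S = 1000/133 in ≈ 7.519 in; Ia = 200/133 in ≈ 1.504 in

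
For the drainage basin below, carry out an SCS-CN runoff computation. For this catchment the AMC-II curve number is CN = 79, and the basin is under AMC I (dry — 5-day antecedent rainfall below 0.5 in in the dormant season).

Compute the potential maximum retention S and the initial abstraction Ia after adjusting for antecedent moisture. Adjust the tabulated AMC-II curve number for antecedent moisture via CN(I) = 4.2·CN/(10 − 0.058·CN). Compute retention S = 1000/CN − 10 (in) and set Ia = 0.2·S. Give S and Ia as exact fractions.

Dry (AMC I): CN(I) = 4.2·79/(10 − 0.058·79) = (1659/5)/(2709/500) = 7900/129 ≈ 61.240
Max retention: S = 1000/(7900/129) − 10 = 500/79 in (≈ 6.329 in)
Initial abstraction Ia = S/5 = (500/79)/5 = 100/79 ≈ 1.266 in

S = 500/79 in ≈ 6.329 in; Ia = 100/79 in ≈ 1.266 in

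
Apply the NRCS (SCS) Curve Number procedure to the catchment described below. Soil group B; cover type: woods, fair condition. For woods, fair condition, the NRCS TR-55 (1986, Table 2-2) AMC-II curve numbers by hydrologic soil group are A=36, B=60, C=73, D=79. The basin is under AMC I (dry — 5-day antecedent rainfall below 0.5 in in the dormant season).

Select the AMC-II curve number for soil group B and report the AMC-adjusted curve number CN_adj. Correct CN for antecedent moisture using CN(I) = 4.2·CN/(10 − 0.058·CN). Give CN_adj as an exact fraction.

NRCS table: woods, fair condition, soil group B → CN(II) = 60
CN(I) from CN(II)=60: (4.2·60)/(10 − 0.058·60) = 6300/163 ≈ 38.650

CN_adj = 6300/163 ≈ 38.650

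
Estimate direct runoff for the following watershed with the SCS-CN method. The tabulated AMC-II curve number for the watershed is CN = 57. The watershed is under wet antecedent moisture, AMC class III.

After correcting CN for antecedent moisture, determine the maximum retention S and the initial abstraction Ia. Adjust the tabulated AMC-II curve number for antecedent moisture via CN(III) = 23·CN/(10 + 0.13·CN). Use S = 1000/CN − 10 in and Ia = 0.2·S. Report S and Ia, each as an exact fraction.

Wet (AMC III): CN(III) = 23·57/(10 + 0.13·57) = 1311/(1741/100) = 131100/1741 ≈ 75.302
S = 1000/(131100/1741) − 10 = 4300/1311 in ≈ 3.280 in
Ia = 0.2·(4300/1311) = 860/1311 in ≈ 0.656 in

S = 4300/1311 in ≈ 3.280 in; Ia = 860/1311 in ≈ 0.656 in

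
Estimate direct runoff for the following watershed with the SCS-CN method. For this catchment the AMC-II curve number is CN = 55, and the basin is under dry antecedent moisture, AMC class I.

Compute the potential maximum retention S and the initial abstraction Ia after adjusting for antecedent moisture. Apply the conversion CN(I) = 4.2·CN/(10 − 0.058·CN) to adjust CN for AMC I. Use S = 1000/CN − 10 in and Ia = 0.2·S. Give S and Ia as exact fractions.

S = 1500/77 in ≈ 19.481 in; Ia = 300/77 in ≈ 3.896 in

Adjust CN=55 to AMC I: 4.2·55/(10 − 0.058·55) → 231 ÷ (681/100) = 7700/227 ≈ 33.921
S = 1000/(7700/227) − 10 = 1500/77 in ≈ 19.481 in
Initial abstraction Ia = S/5 = (1500/77)/5 = 300/77 ≈ 3.896 in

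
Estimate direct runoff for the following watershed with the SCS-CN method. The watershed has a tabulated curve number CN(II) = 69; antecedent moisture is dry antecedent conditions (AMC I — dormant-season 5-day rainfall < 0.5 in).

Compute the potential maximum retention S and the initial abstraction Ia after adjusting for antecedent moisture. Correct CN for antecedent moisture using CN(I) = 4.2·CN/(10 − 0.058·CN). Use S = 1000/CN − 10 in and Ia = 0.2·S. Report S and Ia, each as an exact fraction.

Dry (AMC I): CN(I) = 4.2·69/(10 − 0.058·69) = (1449/5)/(2999/500) = 144900/2999 ≈ 48.316
S = 1000/(144900/2999) − 10 = 15500/1449 in ≈ 10.697 in
Initial abstraction Ia = S/5 = (15500/1449)/5 = 3100/1449 ≈ 2.139 in

S = 15500/1449 in ≈ 10.697 in; Ia = 3100/1449 in ≈ 2.139 in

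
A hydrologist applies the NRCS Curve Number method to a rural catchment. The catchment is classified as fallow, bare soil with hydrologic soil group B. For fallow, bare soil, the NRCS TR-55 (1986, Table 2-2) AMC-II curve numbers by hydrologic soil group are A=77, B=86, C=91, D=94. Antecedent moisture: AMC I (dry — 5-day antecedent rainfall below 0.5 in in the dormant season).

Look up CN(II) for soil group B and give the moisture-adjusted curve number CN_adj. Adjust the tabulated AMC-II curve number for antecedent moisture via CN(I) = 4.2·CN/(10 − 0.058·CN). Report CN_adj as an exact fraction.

NRCS table: fallow, bare soil, soil group B → CN(II) = 86
Dry (AMC I): CN(I) = 4.2·86/(10 − 0.058·86) = (1806/5)/(1253/250) = 12900/179 ≈ 72.067

CN_adj = 12900/179 ≈ 72.067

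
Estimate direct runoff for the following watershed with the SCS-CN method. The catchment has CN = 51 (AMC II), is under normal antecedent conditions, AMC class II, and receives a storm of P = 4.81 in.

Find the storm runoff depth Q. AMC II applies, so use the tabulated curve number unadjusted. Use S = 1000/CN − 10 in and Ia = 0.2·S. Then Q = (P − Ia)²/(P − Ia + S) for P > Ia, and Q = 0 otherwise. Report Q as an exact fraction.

AMC II — tabulated CN = 51 applies directly.
Max retention: S = 1000/51 − 10 = 490/51 in (≈ 9.608 in)
Ia = 0.2·(490/51) = 98/51 in ≈ 1.922 in
Since P=4.810 > Ia=1.922: effective rainfall P−Ia = 14731/5100 in
Q: (14731/5100)² ÷ (63731/5100) = 217002361/325028100 in (≈ 0.668 in)

Q = 217002361/325028100 in ≈ 0.668 in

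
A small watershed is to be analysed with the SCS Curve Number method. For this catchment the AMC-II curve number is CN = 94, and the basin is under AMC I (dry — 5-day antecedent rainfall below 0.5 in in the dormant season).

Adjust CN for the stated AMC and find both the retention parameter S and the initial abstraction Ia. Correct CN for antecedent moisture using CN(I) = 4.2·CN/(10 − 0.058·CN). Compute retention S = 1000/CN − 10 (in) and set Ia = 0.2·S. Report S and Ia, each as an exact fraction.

CN(I) from CN(II)=94: (4.2·94)/(10 − 0.058·94) = 32900/379 ≈ 86.807
S = 1000/(32900/379) − 10 = 500/329 in ≈ 1.520 in
Initial abstraction Ia = S/5 = (500/329)/5 = 100/329 ≈ 0.304 in

S = 500/329 in ≈ 1.520 in; Ia = 100/329 in ≈ 0.304 in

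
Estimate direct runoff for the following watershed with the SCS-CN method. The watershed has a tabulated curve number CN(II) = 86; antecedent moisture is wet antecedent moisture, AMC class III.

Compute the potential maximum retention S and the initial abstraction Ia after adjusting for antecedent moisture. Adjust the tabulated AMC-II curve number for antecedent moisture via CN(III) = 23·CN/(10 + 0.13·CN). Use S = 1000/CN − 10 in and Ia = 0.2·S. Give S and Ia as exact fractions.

CN(III) from CN(II)=86: (23·86)/(10 + 0.13·86) = 98900/1059 ≈ 93.390
S = 1000/(98900/1059) − 10 = 700/989 in ≈ 0.708 in
Ia = 0.2·(700/989) = 140/989 in ≈ 0.142 in

S = 700/989 in ≈ 0.708 in; Ia = 140/989 in ≈ 0.142 in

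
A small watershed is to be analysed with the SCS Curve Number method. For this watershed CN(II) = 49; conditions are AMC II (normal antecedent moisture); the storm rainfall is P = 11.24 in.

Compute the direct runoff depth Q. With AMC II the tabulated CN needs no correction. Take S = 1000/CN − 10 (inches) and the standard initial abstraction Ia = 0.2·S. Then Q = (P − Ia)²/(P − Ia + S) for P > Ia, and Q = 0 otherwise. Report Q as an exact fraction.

AMC II — tabulated CN = 49 applies directly.
Retention S: 1000/CN − 10 with CN=49.000 → S = 510/49 ≈ 10.408 in
Ia = 0.2S: 0.2·10.408 = 2.082 in (exactly 102/49)
Excess rainfall: 11.240 − 2.082 = 9.158 in; P > Ia so Q > 0
Runoff Q = (P−Ia)²/(P−Ia+S) = (9.158)²/(9.158+10.408) = 125865961/29362025 ≈ 4.287 in

Q = 125865961/29362025 in ≈ 4.287 in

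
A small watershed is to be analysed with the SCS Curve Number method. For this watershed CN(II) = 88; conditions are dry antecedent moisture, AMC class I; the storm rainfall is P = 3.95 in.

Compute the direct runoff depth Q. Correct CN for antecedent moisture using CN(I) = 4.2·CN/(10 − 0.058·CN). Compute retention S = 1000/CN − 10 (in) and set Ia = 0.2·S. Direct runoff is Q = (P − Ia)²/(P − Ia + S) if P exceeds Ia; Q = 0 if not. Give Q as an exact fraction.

Dry (AMC I): CN(I) = 4.2·88/(10 − 0.058·88) = (1848/5)/(612/125) = 3850/51 ≈ 75.490
S = 1000/(3850/51) − 10 = 250/77 in ≈ 3.247 in
Initial abstraction Ia = S/5 = (250/77)/5 = 50/77 ≈ 0.649 in
Excess rainfall: 3.950 − 0.649 = 3.301 in; P > Ia so Q > 0
Q: (5083/1540)² ÷ (10083/1540) = 25836889/15527820 in (≈ 1.664 in)

Q = 25836889/15527820 in ≈ 1.664 in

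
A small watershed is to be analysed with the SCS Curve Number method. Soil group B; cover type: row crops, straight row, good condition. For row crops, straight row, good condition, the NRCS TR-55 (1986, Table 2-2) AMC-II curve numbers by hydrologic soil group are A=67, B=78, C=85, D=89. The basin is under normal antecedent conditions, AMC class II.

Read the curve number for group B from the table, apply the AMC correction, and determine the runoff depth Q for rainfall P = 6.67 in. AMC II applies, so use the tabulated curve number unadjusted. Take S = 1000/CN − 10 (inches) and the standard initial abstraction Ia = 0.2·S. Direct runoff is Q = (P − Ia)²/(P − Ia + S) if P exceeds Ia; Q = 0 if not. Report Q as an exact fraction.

Q = 567058969/135770700 in ≈ 4.177 in

NRCS table: row crops, straight row, good condition, soil group B → CN(II) = 78
AMC II — tabulated CN = 78 applies directly.
S = 1000/78 − 10 = 110/39 in ≈ 2.821 in
Ia = 0.2·(110/39) = 22/39 in ≈ 0.564 in
Excess rainfall: 6.670 − 0.564 = 6.106 in; P > Ia so Q > 0
Q: (23813/3900)² ÷ (34813/3900) = 567058969/135770700 in (≈ 4.177 in)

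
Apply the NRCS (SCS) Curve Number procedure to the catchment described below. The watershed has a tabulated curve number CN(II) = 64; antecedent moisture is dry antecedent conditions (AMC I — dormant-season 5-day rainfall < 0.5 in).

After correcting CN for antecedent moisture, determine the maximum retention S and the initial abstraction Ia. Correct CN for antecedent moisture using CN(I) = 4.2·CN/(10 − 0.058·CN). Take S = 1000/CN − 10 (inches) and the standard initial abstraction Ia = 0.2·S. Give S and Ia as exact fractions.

Dry (AMC I): CN(I) = 4.2·64/(10 − 0.058·64) = (1344/5)/(786/125) = 5600/131 ≈ 42.748
S = 1000/(5600/131) − 10 = 375/28 in ≈ 13.393 in
Ia = 0.2S: 0.2·13.393 = 2.679 in (exactly 75/28)

S = 375/28 in ≈ 13.393 in; Ia = 75/28 in ≈ 2.679 in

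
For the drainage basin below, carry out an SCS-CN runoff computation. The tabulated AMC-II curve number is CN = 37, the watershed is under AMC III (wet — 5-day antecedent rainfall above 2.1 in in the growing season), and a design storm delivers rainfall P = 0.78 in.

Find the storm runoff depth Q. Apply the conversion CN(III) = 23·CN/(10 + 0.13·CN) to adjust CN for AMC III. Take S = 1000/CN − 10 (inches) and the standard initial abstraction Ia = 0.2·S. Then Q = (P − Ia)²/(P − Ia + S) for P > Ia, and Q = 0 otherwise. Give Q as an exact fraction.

Q = 0 in ≈ 0.000 in

Wet (AMC III): CN(III) = 23·37/(10 + 0.13·37) = 851/(1481/100) = 85100/1481 ≈ 57.461
Retention S: 1000/CN − 10 with CN=57.461 → S = 6300/851 ≈ 7.403 in
Ia = 0.2·(6300/851) = 1260/851 in ≈ 1.481 in
P = 0.780 ≤ Ia = 1.481 in: entire storm abstracted, Q = 0.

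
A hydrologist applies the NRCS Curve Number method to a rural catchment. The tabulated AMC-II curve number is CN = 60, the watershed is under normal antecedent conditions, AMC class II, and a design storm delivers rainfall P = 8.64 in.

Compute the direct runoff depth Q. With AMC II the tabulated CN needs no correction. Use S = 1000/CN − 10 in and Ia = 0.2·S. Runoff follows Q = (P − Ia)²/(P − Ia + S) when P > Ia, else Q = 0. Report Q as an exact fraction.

Q = 37538/9825 in ≈ 3.821 in

Average conditions: CN = 60 (no AMC adjustment).
S = 1000/60 − 10 = 20/3 in ≈ 6.667 in
Ia = 0.2S: 0.2·6.667 = 1.333 in (exactly 4/3)
Excess rainfall: 8.640 − 1.333 = 7.307 in; P > Ia so Q > 0
Q: (548/75)² ÷ (1048/75) = 37538/9825 in (≈ 3.821 in)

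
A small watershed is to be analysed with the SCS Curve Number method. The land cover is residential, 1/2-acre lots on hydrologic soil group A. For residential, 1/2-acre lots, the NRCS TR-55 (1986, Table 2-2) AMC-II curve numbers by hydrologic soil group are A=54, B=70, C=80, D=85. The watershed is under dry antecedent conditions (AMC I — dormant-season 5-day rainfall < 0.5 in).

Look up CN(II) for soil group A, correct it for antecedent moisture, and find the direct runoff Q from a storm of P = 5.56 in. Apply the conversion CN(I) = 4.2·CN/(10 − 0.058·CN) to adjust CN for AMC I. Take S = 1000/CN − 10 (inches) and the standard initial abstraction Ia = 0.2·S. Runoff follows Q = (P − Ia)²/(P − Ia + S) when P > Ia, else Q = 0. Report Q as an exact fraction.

Q = 454243969/4377424275 in ≈ 0.104 in

NRCS table: residential, 1/2-acre lots, soil group A → CN(II) = 54
CN(I) from CN(II)=54: (4.2·54)/(10 − 0.058·54) = 56700/1717 ≈ 33.023
S = 1000/(56700/1717) − 10 = 11500/567 in ≈ 20.282 in
Initial abstraction Ia = S/5 = (11500/567)/5 = 2300/567 ≈ 4.056 in
Excess rainfall: 5.560 − 4.056 = 1.504 in; P > Ia so Q > 0
Q: (21313/14175)² ÷ (308813/14175) = 454243969/4377424275 in (≈ 0.104 in)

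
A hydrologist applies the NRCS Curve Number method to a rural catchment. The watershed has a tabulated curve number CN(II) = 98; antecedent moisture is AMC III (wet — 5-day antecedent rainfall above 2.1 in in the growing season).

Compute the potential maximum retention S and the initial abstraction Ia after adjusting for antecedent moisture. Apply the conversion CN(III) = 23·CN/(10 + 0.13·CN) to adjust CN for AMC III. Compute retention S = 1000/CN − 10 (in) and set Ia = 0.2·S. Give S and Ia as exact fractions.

CN(III) from CN(II)=98: (23·98)/(10 + 0.13·98) = 112700/1137 ≈ 99.120
S = 1000/(112700/1137) − 10 = 100/1127 in ≈ 0.089 in
Initial abstraction Ia = S/5 = (100/1127)/5 = 20/1127 ≈ 0.018 in

S = 100/1127 in ≈ 0.089 in; Ia = 20/1127 in ≈ 0.018 in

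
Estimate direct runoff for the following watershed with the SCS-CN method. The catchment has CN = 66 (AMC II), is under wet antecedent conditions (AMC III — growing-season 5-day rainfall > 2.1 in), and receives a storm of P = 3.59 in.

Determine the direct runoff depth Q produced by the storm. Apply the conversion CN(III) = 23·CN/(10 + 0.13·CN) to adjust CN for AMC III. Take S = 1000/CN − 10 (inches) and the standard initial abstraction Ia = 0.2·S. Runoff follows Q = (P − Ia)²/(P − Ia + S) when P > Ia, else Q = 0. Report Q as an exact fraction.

Q = 56873187361/31003707900 in ≈ 1.834 in

Adjust CN=66 to AMC III: 23·66/(10 + 0.13·66) → 1518 ÷ (929/50) = 75900/929 ≈ 81.701
Max retention: S = 1000/(75900/929) − 10 = 1700/759 in (≈ 2.240 in)
Ia = 0.2·(1700/759) = 340/759 in ≈ 0.448 in
Excess rainfall: 3.590 − 0.448 = 3.142 in; P > Ia so Q > 0
Q = (238481/75900)²/((238481/75900) + 1700/759) = (56873187361/5760810000)/(408481/75900) = 56873187361/31003707900 in ≈ 1.834 in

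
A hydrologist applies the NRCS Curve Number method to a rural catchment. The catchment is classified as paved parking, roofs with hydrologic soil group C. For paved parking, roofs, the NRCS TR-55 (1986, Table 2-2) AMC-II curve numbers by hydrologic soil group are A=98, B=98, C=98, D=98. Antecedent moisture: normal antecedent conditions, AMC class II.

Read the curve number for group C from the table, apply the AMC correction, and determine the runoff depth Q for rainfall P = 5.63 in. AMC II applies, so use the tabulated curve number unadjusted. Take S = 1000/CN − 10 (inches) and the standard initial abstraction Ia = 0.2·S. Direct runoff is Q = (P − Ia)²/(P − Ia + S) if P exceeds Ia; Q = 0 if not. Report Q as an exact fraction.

NRCS table: paved parking, roofs, soil group C → CN(II) = 98
Average conditions: CN = 98 (no AMC adjustment).
Retention S: 1000/CN − 10 with CN=98.000 → S = 10/49 ≈ 0.204 in
Initial abstraction Ia = S/5 = (10/49)/5 = 2/49 ≈ 0.041 in
Since P=5.630 > Ia=0.041: effective rainfall P−Ia = 27387/4900 in
Q: (27387/4900)² ÷ (28387/4900) = 750047769/139096300 in (≈ 5.392 in)

Q = 750047769/139096300 in ≈ 5.392 in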